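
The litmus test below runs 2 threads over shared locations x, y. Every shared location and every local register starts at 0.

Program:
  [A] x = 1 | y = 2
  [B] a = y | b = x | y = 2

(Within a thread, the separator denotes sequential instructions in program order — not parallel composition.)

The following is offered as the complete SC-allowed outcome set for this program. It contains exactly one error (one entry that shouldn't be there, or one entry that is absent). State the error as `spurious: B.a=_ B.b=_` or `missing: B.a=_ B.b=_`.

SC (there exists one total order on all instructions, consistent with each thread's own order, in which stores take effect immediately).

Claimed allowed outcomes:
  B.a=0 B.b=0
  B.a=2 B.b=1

missing: B.a=0 B.b=1

outcome vector order: (B.a,B.b)
[SC] allowed = {<0 0>; <0 1>; <2 1>}
SC∖claimed = {<0 1>}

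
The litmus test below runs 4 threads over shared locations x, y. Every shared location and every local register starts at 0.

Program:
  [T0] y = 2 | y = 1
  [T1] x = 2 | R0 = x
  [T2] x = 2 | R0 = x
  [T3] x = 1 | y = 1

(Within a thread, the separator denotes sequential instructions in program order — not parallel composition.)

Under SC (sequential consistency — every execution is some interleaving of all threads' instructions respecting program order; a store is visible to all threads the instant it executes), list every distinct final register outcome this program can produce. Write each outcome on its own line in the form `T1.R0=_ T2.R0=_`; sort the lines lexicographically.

outcome vector order: (T1.R0,T2.R0)
|SC outcomes| = 4

T1.R0=1 T2.R0=1
T1.R0=1 T2.R0=2
T1.R0=2 T2.R0=1
T1.R0=2 T2.R0=2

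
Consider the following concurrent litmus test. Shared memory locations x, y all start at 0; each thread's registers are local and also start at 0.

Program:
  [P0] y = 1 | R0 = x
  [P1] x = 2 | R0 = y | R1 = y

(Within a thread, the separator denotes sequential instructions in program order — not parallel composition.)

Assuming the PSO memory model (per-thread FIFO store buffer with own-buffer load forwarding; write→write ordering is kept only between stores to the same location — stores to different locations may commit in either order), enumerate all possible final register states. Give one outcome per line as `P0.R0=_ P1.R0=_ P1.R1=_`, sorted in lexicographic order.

outcome vector order: (P0.R0,P1.R0,P1.R1)
|PSO outcomes| = 6

P0.R0=0 P1.R0=0 P1.R1=0
P0.R0=0 P1.R0=0 P1.R1=1
P0.R0=0 P1.R0=1 P1.R1=1
P0.R0=2 P1.R0=0 P1.R1=0
P0.R0=2 P1.R0=0 P1.R1=1
P0.R0=2 P1.R0=1 P1.R1=1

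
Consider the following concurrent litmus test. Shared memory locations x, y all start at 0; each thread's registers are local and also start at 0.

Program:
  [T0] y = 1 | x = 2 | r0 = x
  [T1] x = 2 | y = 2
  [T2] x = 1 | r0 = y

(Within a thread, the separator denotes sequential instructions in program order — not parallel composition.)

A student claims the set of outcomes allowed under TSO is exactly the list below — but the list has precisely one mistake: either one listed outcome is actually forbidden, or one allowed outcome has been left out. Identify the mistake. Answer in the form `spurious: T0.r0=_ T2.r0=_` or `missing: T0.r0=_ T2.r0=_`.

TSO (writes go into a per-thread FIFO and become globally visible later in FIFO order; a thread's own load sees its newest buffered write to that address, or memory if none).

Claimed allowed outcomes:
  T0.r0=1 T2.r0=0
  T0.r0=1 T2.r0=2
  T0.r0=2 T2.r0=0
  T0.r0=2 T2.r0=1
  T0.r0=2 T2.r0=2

missing: T0.r0=1 T2.r0=1

outcome vector order: (T0.r0,T2.r0)
TSO (6): 10; 11; 12; 20; 21; 22
TSO∖claimed = {11}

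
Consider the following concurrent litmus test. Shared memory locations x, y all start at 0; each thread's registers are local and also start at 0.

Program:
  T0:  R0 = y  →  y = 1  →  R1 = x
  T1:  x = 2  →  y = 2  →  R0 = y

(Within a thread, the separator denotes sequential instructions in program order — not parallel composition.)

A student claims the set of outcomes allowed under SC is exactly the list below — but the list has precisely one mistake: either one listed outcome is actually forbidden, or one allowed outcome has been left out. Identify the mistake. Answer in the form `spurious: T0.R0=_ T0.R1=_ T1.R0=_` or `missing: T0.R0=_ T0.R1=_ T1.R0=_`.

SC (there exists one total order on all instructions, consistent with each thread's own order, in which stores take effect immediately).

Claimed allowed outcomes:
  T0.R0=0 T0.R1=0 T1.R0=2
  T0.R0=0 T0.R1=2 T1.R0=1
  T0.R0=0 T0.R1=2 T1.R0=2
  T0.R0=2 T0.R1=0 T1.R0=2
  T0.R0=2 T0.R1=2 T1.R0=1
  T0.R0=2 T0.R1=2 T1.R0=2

outcome vector order: (T0.R0,T0.R1,T1.R0)
SC (5): 002 021 022 221 222
claimed∖SC = {202}

spurious: T0.R0=2 T0.R1=0 T1.R0=2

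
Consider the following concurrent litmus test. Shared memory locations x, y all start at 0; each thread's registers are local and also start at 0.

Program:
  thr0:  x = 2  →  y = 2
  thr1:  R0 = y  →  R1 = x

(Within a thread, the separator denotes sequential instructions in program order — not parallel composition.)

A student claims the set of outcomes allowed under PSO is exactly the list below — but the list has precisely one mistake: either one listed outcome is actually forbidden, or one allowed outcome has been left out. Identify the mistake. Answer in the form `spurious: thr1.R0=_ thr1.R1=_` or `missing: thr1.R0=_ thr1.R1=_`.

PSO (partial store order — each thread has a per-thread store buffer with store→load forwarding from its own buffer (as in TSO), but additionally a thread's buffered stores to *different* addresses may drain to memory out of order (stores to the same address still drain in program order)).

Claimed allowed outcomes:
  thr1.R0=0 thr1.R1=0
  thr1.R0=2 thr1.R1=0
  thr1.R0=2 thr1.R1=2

missing: thr1.R0=0 thr1.R1=2

outcome vector order: (thr1.R0,thr1.R1)
PSO: 4 outcomes — {(0,0), (0,2), (2,0), (2,2)}
PSO∖claimed = {(0,2)}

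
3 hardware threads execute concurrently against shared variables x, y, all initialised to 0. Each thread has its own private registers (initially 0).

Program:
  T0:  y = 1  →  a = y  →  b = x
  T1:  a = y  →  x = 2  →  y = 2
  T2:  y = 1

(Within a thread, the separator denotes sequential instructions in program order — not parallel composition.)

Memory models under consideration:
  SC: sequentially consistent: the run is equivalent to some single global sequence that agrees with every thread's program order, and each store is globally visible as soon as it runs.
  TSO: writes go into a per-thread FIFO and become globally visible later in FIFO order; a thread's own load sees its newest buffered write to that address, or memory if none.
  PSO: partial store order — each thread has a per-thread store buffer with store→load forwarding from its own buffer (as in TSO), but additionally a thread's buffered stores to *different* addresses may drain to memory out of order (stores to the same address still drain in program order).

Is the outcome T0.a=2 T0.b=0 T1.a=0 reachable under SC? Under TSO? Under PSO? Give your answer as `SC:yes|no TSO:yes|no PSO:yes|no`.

outcome vector order: (T0.a,T0.b,T1.a)
under SC → <1 0 0>, <1 0 1>, <1 2 0>, <1 2 1>, <2 2 0>, <2 2 1>
under TSO → <1 0 0>, <1 0 1>, <1 2 0>, <1 2 1>, <2 2 0>, <2 2 1>
under PSO → <1 0 0>, <1 0 1>, <1 2 0>, <1 2 1>, <2 0 0>, <2 0 1>, <2 2 0>, <2 2 1>
target <2 0 0> ∈ {PSO}

SC:no TSO:no PSO:yes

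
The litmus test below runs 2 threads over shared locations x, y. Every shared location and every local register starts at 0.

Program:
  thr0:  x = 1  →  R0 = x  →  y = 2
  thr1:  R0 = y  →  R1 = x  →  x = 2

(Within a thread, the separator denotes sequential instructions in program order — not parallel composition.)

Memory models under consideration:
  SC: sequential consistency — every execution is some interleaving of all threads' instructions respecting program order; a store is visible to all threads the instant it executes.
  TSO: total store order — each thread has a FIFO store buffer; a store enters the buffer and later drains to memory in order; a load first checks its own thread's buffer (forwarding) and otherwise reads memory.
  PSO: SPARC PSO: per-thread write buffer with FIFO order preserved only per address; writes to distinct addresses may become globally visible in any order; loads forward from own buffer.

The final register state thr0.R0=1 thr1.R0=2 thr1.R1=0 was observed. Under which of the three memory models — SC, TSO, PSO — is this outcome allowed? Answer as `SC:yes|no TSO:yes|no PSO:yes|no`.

SC:no TSO:no PSO:yes

outcome vector order: (thr0.R0,thr1.R0,thr1.R1)
under SC → (1,0,0) (1,0,1) (1,2,1) (2,0,0) (2,0,1)
under TSO → (1,0,0) (1,0,1) (1,2,1) (2,0,0) (2,0,1)
under PSO → (1,0,0) (1,0,1) (1,2,0) (1,2,1) (2,0,0) (2,0,1)
target (1,2,0) ∈ {PSO}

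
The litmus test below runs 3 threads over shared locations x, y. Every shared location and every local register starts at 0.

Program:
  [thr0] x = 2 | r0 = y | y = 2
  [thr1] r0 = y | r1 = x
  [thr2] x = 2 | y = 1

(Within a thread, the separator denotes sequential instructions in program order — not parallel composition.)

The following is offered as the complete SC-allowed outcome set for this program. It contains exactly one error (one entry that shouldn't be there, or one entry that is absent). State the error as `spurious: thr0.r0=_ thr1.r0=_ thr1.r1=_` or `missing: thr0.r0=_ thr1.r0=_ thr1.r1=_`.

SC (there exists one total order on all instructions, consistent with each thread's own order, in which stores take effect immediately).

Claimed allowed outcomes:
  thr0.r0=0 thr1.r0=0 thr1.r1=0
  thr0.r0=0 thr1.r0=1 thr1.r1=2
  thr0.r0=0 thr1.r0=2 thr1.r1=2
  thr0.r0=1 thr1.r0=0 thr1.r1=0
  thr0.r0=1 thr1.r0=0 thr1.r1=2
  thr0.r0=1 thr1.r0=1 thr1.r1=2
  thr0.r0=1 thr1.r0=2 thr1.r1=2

outcome vector order: (thr0.r0,thr1.r0,thr1.r1)
SC: 8 outcomes — {<0 0 0>; <0 0 2>; <0 1 2>; <0 2 2>; <1 0 0>; <1 0 2>; <1 1 2>; <1 2 2>}
SC∖claimed = {<0 0 2>}

missing: thr0.r0=0 thr1.r0=0 thr1.r1=2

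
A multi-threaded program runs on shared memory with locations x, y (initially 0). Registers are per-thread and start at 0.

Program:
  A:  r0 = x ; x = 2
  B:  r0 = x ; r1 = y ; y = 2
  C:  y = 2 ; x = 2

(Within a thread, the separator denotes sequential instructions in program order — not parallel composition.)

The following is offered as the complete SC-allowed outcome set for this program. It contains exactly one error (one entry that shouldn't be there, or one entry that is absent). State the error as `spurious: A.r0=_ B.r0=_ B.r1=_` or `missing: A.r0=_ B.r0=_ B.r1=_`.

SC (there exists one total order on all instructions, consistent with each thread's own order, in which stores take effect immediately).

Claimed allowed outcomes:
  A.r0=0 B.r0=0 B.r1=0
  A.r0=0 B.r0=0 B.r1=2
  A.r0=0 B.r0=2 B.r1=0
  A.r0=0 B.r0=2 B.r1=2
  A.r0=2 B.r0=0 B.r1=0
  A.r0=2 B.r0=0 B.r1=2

missing: A.r0=2 B.r0=2 B.r1=2

outcome vector order: (A.r0,B.r0,B.r1)
[SC] allowed = {<0 0 0>; <0 0 2>; <0 2 0>; <0 2 2>; <2 0 0>; <2 0 2>; <2 2 2>}
SC∖claimed = {<2 2 2>}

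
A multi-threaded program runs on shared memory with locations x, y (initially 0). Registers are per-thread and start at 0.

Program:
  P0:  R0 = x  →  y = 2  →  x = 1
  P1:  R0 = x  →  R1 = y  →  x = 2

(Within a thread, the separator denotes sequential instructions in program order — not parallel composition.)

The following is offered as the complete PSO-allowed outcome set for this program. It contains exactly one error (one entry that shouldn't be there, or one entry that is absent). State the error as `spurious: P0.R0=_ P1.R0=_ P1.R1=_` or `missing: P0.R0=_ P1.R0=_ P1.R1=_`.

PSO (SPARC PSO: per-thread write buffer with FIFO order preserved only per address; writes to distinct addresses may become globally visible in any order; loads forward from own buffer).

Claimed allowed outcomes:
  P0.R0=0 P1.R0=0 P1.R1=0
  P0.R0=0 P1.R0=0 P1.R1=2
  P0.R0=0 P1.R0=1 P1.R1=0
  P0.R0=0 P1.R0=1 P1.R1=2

missing: P0.R0=2 P1.R0=0 P1.R1=0

outcome vector order: (P0.R0,P1.R0,P1.R1)
under PSO → (0,0,0) (0,0,2) (0,1,0) (0,1,2) (2,0,0)
PSO∖claimed = {(2,0,0)}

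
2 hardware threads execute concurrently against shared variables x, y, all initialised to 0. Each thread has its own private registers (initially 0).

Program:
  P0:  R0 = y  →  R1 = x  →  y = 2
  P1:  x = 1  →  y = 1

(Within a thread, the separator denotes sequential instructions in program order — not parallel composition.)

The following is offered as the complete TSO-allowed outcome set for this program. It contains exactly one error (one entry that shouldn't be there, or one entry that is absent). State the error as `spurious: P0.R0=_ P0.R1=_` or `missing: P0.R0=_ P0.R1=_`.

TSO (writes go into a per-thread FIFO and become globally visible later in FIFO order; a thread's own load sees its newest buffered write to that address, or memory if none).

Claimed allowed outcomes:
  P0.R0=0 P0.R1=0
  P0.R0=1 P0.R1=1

missing: P0.R0=0 P0.R1=1

outcome vector order: (P0.R0,P0.R1)
TSO: 3 outcomes — {00, 01, 11}
TSO∖claimed = {01}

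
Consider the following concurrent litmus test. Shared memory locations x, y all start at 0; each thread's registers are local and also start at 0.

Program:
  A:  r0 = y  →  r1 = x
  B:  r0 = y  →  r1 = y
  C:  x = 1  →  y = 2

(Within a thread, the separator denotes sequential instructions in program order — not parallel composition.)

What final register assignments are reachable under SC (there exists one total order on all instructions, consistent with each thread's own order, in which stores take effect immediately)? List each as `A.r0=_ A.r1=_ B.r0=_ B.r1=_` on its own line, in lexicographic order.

outcome vector order: (A.r0,A.r1,B.r0,B.r1)
|SC outcomes| = 9

A.r0=0 A.r1=0 B.r0=0 B.r1=0
A.r0=0 A.r1=0 B.r0=0 B.r1=2
A.r0=0 A.r1=0 B.r0=2 B.r1=2
A.r0=0 A.r1=1 B.r0=0 B.r1=0
A.r0=0 A.r1=1 B.r0=0 B.r1=2
A.r0=0 A.r1=1 B.r0=2 B.r1=2
A.r0=2 A.r1=1 B.r0=0 B.r1=0
A.r0=2 A.r1=1 B.r0=0 B.r1=2
A.r0=2 A.r1=1 B.r0=2 B.r1=2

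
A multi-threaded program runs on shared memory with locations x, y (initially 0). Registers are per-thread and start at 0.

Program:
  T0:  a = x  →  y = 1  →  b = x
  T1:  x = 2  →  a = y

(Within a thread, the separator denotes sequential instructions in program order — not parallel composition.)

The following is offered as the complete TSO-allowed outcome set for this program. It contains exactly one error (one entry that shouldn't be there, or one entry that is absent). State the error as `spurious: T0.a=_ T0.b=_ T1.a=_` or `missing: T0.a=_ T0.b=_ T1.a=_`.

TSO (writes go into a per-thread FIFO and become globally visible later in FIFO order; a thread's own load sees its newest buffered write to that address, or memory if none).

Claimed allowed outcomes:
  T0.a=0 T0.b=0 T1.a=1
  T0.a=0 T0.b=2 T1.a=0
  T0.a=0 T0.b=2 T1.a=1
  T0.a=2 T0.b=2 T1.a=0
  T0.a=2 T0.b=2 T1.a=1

missing: T0.a=0 T0.b=0 T1.a=0

outcome vector order: (T0.a,T0.b,T1.a)
TSO (6): (0,0,0); (0,0,1); (0,2,0); (0,2,1); (2,2,0); (2,2,1)
TSO∖claimed = {(0,0,0)}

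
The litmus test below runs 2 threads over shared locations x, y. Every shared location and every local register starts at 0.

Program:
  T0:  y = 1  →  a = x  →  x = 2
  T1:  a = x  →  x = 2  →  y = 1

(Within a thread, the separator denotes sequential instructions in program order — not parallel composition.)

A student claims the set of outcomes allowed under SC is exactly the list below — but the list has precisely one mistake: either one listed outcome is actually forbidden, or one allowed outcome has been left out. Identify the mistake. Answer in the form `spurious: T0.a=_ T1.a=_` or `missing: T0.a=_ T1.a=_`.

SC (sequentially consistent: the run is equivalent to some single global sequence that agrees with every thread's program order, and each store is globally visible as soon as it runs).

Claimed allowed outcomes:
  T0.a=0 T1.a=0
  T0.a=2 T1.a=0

missing: T0.a=0 T1.a=2

outcome vector order: (T0.a,T1.a)
SC (3): <0 0>, <0 2>, <2 0>
SC∖claimed = {<0 2>}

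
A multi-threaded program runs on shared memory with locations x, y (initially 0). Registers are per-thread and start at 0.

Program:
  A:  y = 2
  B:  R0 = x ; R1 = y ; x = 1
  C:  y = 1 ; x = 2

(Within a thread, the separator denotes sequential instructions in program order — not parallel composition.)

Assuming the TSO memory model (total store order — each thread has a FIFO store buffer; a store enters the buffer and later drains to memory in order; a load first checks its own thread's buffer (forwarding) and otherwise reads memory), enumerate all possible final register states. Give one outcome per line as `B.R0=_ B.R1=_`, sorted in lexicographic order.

outcome vector order: (B.R0,B.R1)
|TSO outcomes| = 5

B.R0=0 B.R1=0
B.R0=0 B.R1=1
B.R0=0 B.R1=2
B.R0=2 B.R1=1
B.R0=2 B.R1=2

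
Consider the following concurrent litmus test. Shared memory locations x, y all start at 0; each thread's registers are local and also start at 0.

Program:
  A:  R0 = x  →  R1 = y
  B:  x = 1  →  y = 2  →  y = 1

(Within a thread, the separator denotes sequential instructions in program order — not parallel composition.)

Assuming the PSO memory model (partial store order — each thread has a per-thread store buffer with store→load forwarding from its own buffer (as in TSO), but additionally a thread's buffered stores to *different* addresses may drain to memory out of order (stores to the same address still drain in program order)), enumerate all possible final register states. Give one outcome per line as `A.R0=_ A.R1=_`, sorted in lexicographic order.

outcome vector order: (A.R0,A.R1)
|PSO outcomes| = 6

A.R0=0 A.R1=0
A.R0=0 A.R1=1
A.R0=0 A.R1=2
A.R0=1 A.R1=0
A.R0=1 A.R1=1
A.R0=1 A.R1=2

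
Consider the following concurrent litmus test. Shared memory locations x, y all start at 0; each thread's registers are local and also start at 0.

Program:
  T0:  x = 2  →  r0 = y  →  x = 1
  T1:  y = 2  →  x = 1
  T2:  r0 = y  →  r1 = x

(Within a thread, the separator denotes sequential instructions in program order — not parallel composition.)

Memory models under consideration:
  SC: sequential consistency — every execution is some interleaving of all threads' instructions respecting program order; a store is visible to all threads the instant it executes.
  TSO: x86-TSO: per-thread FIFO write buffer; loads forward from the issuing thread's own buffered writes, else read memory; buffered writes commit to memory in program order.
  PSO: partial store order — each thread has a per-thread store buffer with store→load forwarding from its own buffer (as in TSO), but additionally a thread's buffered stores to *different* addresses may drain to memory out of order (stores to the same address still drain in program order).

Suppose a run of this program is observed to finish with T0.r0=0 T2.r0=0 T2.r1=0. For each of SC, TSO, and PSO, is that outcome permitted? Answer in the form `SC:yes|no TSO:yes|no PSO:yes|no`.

SC:yes TSO:yes PSO:yes

outcome vector order: (T0.r0,T2.r0,T2.r1)
SC: 11 outcomes — {<0 0 0>; <0 0 1>; <0 0 2>; <0 2 1>; <0 2 2>; <2 0 0>; <2 0 1>; <2 0 2>; <2 2 0>; <2 2 1>; <2 2 2>}
TSO: 12 outcomes — {<0 0 0>; <0 0 1>; <0 0 2>; <0 2 0>; <0 2 1>; <0 2 2>; <2 0 0>; <2 0 1>; <2 0 2>; <2 2 0>; <2 2 1>; <2 2 2>}
PSO: 12 outcomes — {<0 0 0>; <0 0 1>; <0 0 2>; <0 2 0>; <0 2 1>; <0 2 2>; <2 0 0>; <2 0 1>; <2 0 2>; <2 2 0>; <2 2 1>; <2 2 2>}
target <0 0 0> ∈ {SC,TSO,PSO}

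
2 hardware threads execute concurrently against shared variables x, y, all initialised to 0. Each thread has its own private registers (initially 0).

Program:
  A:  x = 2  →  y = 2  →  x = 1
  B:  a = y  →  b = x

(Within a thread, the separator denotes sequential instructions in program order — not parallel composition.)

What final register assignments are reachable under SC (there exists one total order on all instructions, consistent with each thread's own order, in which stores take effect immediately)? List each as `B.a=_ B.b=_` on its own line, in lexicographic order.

outcome vector order: (B.a,B.b)
|SC outcomes| = 5

B.a=0 B.b=0
B.a=0 B.b=1
B.a=0 B.b=2
B.a=2 B.b=1
B.a=2 B.b=2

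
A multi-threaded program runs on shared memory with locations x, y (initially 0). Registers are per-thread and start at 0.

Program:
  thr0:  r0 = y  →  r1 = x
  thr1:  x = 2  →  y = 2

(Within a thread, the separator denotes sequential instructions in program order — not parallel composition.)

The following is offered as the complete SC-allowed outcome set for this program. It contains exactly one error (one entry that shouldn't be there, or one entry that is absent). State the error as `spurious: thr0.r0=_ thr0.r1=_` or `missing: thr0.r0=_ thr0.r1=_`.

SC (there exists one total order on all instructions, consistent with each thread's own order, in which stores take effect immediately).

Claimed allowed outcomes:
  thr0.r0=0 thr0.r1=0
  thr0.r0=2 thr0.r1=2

outcome vector order: (thr0.r0,thr0.r1)
under SC → <0 0>, <0 2>, <2 2>
SC∖claimed = {<0 2>}

missing: thr0.r0=0 thr0.r1=2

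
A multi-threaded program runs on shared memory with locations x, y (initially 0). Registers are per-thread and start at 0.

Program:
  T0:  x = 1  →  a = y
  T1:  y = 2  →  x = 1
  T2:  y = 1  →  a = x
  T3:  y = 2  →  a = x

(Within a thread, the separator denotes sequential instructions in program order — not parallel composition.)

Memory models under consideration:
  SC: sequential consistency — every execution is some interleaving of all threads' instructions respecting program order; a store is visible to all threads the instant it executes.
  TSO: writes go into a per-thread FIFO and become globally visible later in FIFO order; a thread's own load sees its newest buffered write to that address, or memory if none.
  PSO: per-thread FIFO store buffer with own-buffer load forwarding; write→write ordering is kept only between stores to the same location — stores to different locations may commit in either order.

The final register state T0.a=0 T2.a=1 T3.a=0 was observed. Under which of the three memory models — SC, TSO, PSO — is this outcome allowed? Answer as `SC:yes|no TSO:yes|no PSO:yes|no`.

SC:no TSO:yes PSO:yes

outcome vector order: (T0.a,T2.a,T3.a)
SC: 9 outcomes — {011; 100; 101; 110; 111; 200; 201; 210; 211}
TSO: 12 outcomes — {000; 001; 010; 011; 100; 101; 110; 111; 200; 201; 210; 211}
PSO: 12 outcomes — {000; 001; 010; 011; 100; 101; 110; 111; 200; 201; 210; 211}
target 010 ∈ {TSO,PSO}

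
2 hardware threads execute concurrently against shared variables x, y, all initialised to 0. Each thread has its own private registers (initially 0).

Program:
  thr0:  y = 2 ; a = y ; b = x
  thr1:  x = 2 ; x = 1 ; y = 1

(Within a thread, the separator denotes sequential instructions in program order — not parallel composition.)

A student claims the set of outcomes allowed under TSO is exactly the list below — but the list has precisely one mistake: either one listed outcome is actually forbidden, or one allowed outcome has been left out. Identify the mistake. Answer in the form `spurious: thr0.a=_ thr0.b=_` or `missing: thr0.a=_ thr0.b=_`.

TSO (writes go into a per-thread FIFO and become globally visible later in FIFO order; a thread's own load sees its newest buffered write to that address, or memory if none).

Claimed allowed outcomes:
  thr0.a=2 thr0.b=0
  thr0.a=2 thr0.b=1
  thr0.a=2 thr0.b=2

outcome vector order: (thr0.a,thr0.b)
under TSO → 11; 20; 21; 22
TSO∖claimed = {11}

missing: thr0.a=1 thr0.b=1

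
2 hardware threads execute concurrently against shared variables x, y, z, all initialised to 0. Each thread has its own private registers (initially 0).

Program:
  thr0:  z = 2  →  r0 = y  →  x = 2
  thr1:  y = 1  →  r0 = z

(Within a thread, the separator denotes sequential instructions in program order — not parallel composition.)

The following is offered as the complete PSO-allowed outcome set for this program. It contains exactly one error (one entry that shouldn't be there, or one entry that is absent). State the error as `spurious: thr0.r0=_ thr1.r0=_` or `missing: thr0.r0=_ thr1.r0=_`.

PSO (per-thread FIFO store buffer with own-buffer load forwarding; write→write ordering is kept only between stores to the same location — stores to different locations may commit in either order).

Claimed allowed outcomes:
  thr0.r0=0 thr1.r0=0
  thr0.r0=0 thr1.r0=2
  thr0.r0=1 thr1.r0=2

missing: thr0.r0=1 thr1.r0=0

outcome vector order: (thr0.r0,thr1.r0)
under PSO → 00, 02, 10, 12
PSO∖claimed = {10}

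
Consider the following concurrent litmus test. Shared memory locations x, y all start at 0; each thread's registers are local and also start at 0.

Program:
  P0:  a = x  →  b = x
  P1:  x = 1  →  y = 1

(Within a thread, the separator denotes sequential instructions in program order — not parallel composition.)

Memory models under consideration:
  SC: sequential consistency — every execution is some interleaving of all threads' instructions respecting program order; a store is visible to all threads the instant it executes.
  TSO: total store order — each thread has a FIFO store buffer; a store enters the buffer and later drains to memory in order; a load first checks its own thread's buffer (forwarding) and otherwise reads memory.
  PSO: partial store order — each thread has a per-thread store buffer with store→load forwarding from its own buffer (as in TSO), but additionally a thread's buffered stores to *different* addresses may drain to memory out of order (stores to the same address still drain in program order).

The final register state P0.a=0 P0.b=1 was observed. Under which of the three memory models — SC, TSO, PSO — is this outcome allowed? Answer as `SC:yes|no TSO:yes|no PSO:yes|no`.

SC:yes TSO:yes PSO:yes

outcome vector order: (P0.a,P0.b)
SC: 3 outcomes — {0/0 0/1 1/1}
TSO: 3 outcomes — {0/0 0/1 1/1}
PSO: 3 outcomes — {0/0 0/1 1/1}
target 0/1 ∈ {SC,TSO,PSO}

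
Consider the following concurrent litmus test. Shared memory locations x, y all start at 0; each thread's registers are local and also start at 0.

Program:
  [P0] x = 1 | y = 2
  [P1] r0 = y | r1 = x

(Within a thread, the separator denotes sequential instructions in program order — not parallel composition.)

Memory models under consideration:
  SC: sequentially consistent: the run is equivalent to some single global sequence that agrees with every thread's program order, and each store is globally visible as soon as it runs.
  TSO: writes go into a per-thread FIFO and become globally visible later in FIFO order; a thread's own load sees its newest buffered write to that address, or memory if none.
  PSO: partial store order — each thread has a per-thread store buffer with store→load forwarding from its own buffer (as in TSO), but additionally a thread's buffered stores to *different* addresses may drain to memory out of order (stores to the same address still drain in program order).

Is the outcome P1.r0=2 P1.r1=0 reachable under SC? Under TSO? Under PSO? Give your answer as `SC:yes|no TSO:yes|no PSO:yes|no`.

outcome vector order: (P1.r0,P1.r1)
[SC] allowed = {(0,0), (0,1), (2,1)}
[TSO] allowed = {(0,0), (0,1), (2,1)}
[PSO] allowed = {(0,0), (0,1), (2,0), (2,1)}
target (2,0) ∈ {PSO}

SC:no TSO:no PSO:yes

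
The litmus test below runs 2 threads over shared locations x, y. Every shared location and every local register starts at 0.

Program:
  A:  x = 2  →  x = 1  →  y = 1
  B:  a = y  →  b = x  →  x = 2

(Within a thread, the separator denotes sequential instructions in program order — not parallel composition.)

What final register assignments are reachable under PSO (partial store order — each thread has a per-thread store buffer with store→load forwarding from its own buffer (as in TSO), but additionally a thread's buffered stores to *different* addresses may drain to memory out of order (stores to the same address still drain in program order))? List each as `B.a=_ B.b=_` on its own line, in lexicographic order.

B.a=0 B.b=0
B.a=0 B.b=1
B.a=0 B.b=2
B.a=1 B.b=0
B.a=1 B.b=1
B.a=1 B.b=2

outcome vector order: (B.a,B.b)
|PSO outcomes| = 6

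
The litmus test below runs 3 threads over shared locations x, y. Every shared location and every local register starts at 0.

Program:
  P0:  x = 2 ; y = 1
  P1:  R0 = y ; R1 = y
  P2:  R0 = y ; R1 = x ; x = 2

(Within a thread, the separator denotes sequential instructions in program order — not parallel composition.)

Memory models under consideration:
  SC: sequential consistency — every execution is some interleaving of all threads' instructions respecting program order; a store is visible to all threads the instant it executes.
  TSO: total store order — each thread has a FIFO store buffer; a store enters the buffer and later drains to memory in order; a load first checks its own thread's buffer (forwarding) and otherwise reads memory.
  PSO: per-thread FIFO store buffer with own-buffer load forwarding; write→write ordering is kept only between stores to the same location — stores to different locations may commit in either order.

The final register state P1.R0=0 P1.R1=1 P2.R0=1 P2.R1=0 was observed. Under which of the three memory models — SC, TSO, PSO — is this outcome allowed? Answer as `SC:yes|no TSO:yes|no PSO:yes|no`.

SC:no TSO:no PSO:yes

outcome vector order: (P1.R0,P1.R1,P2.R0,P2.R1)
SC (9): (0,0,0,0) (0,0,0,2) (0,0,1,2) (0,1,0,0) (0,1,0,2) (0,1,1,2) (1,1,0,0) (1,1,0,2) (1,1,1,2)
TSO (9): (0,0,0,0) (0,0,0,2) (0,0,1,2) (0,1,0,0) (0,1,0,2) (0,1,1,2) (1,1,0,0) (1,1,0,2) (1,1,1,2)
PSO (12): (0,0,0,0) (0,0,0,2) (0,0,1,0) (0,0,1,2) (0,1,0,0) (0,1,0,2) (0,1,1,0) (0,1,1,2) (1,1,0,0) (1,1,0,2) (1,1,1,0) (1,1,1,2)
target (0,1,1,0) ∈ {PSO}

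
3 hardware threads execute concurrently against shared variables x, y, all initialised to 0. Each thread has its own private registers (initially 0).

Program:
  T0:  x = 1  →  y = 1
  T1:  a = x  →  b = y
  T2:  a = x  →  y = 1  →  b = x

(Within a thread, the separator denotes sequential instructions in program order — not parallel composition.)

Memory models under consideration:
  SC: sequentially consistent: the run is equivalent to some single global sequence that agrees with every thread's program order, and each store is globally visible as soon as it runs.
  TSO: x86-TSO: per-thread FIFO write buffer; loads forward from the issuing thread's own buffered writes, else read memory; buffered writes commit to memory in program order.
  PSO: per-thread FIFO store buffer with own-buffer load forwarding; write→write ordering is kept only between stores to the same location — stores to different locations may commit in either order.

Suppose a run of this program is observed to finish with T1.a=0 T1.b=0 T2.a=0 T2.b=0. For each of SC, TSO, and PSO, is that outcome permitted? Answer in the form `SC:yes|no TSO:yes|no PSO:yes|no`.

SC:yes TSO:yes PSO:yes

outcome vector order: (T1.a,T1.b,T2.a,T2.b)
[SC] allowed = {(0,0,0,0) (0,0,0,1) (0,0,1,1) (0,1,0,0) (0,1,0,1) (0,1,1,1) (1,0,0,1) (1,0,1,1) (1,1,0,0) (1,1,0,1) (1,1,1,1)}
[TSO] allowed = {(0,0,0,0) (0,0,0,1) (0,0,1,1) (0,1,0,0) (0,1,0,1) (0,1,1,1) (1,0,0,0) (1,0,0,1) (1,0,1,1) (1,1,0,0) (1,1,0,1) (1,1,1,1)}
[PSO] allowed = {(0,0,0,0) (0,0,0,1) (0,0,1,1) (0,1,0,0) (0,1,0,1) (0,1,1,1) (1,0,0,0) (1,0,0,1) (1,0,1,1) (1,1,0,0) (1,1,0,1) (1,1,1,1)}
target (0,0,0,0) ∈ {SC,TSO,PSO}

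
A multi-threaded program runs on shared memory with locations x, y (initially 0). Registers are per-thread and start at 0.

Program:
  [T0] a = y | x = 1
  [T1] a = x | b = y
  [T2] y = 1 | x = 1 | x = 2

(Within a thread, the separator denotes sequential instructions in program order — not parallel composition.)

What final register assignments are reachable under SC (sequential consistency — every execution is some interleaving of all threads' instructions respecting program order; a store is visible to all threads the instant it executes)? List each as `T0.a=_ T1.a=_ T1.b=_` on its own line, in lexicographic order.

T0.a=0 T1.a=0 T1.b=0
T0.a=0 T1.a=0 T1.b=1
T0.a=0 T1.a=1 T1.b=0
T0.a=0 T1.a=1 T1.b=1
T0.a=0 T1.a=2 T1.b=1
T0.a=1 T1.a=0 T1.b=0
T0.a=1 T1.a=0 T1.b=1
T0.a=1 T1.a=1 T1.b=1
T0.a=1 T1.a=2 T1.b=1

outcome vector order: (T0.a,T1.a,T1.b)
|SC outcomes| = 9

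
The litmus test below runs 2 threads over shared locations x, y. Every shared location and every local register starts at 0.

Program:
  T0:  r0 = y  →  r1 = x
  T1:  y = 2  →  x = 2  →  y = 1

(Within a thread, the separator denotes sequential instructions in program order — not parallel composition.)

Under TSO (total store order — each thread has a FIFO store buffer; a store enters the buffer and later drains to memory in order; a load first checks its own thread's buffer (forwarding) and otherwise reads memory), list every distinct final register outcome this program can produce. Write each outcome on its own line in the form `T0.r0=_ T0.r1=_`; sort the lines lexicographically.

T0.r0=0 T0.r1=0
T0.r0=0 T0.r1=2
T0.r0=1 T0.r1=2
T0.r0=2 T0.r1=0
T0.r0=2 T0.r1=2

outcome vector order: (T0.r0,T0.r1)
|TSO outcomes| = 5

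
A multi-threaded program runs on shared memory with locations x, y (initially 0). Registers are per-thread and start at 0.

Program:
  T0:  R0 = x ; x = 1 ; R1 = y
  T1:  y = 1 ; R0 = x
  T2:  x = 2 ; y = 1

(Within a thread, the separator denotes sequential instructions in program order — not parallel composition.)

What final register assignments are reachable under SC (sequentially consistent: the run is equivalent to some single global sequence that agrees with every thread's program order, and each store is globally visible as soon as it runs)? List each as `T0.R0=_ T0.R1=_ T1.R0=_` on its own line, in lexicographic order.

T0.R0=0 T0.R1=0 T1.R0=1
T0.R0=0 T0.R1=0 T1.R0=2
T0.R0=0 T0.R1=1 T1.R0=0
T0.R0=0 T0.R1=1 T1.R0=1
T0.R0=0 T0.R1=1 T1.R0=2
T0.R0=2 T0.R1=0 T1.R0=1
T0.R0=2 T0.R1=1 T1.R0=0
T0.R0=2 T0.R1=1 T1.R0=1
T0.R0=2 T0.R1=1 T1.R0=2

outcome vector order: (T0.R0,T0.R1,T1.R0)
|SC outcomes| = 9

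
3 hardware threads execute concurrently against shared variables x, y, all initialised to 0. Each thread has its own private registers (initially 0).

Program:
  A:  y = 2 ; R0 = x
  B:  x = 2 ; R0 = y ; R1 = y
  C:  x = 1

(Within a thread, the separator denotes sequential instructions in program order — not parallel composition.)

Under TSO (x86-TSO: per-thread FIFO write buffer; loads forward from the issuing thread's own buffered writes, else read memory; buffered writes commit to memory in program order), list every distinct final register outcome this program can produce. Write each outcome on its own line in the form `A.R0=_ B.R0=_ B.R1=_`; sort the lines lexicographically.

A.R0=0 B.R0=0 B.R1=0
A.R0=0 B.R0=0 B.R1=2
A.R0=0 B.R0=2 B.R1=2
A.R0=1 B.R0=0 B.R1=0
A.R0=1 B.R0=0 B.R1=2
A.R0=1 B.R0=2 B.R1=2
A.R0=2 B.R0=0 B.R1=0
A.R0=2 B.R0=0 B.R1=2
A.R0=2 B.R0=2 B.R1=2

outcome vector order: (A.R0,B.R0,B.R1)
|TSO outcomes| = 9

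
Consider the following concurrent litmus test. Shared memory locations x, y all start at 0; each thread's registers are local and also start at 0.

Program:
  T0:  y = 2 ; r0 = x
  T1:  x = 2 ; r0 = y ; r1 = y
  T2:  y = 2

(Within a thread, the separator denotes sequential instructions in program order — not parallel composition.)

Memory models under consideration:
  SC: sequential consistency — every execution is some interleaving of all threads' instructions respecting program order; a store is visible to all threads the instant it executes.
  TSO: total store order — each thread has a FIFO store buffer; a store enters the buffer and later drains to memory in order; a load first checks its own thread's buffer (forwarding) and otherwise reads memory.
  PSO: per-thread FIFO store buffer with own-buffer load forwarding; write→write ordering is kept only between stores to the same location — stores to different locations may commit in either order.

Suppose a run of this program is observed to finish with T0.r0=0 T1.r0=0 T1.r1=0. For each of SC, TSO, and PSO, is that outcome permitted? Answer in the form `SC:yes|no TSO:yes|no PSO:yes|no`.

SC:no TSO:yes PSO:yes

outcome vector order: (T0.r0,T1.r0,T1.r1)
SC (4): <0 2 2>, <2 0 0>, <2 0 2>, <2 2 2>
TSO (6): <0 0 0>, <0 0 2>, <0 2 2>, <2 0 0>, <2 0 2>, <2 2 2>
PSO (6): <0 0 0>, <0 0 2>, <0 2 2>, <2 0 0>, <2 0 2>, <2 2 2>
target <0 0 0> ∈ {TSO,PSO}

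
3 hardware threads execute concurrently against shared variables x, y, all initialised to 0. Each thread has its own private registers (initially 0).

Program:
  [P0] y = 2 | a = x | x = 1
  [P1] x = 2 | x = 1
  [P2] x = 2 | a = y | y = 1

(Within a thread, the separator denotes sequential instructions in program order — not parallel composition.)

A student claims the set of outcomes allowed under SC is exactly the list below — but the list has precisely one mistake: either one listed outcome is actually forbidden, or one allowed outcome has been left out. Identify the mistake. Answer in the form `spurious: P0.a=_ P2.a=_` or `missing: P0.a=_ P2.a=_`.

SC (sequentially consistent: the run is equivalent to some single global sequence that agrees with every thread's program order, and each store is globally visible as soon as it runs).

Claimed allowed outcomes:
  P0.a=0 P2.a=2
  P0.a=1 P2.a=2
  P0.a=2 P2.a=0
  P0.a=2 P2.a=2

outcome vector order: (P0.a,P2.a)
SC (5): (0,2); (1,0); (1,2); (2,0); (2,2)
SC∖claimed = {(1,0)}

missing: P0.a=1 P2.a=0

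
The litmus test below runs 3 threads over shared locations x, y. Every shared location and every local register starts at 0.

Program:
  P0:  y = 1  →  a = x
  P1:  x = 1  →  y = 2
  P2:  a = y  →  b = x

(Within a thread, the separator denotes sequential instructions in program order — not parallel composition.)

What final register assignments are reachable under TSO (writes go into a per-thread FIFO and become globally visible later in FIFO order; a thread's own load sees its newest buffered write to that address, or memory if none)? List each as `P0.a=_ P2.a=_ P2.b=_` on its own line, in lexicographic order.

P0.a=0 P2.a=0 P2.b=0
P0.a=0 P2.a=0 P2.b=1
P0.a=0 P2.a=1 P2.b=0
P0.a=0 P2.a=1 P2.b=1
P0.a=0 P2.a=2 P2.b=1
P0.a=1 P2.a=0 P2.b=0
P0.a=1 P2.a=0 P2.b=1
P0.a=1 P2.a=1 P2.b=0
P0.a=1 P2.a=1 P2.b=1
P0.a=1 P2.a=2 P2.b=1

outcome vector order: (P0.a,P2.a,P2.b)
|TSO outcomes| = 10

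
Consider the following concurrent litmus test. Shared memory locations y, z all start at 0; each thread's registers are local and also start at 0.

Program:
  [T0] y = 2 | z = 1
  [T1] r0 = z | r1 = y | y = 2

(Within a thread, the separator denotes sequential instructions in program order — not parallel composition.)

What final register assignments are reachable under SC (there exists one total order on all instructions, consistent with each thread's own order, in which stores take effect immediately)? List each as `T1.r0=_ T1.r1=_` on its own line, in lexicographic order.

outcome vector order: (T1.r0,T1.r1)
|SC outcomes| = 3

T1.r0=0 T1.r1=0
T1.r0=0 T1.r1=2
T1.r0=1 T1.r1=2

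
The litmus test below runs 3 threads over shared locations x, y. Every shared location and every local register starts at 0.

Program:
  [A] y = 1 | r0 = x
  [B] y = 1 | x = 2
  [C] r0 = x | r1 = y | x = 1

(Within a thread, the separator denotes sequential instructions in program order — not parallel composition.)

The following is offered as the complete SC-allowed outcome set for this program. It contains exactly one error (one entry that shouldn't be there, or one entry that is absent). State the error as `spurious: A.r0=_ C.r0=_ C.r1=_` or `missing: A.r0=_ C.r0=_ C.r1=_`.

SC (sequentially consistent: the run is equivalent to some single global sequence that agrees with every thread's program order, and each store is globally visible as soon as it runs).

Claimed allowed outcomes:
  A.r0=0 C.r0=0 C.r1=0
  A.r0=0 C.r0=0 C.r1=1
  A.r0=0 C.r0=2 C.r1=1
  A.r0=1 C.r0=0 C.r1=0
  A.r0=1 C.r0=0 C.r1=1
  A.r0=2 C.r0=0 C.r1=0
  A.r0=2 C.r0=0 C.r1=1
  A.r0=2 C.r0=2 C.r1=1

missing: A.r0=1 C.r0=2 C.r1=1

outcome vector order: (A.r0,C.r0,C.r1)
SC (9): 0/0/0; 0/0/1; 0/2/1; 1/0/0; 1/0/1; 1/2/1; 2/0/0; 2/0/1; 2/2/1
SC∖claimed = {1/2/1}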